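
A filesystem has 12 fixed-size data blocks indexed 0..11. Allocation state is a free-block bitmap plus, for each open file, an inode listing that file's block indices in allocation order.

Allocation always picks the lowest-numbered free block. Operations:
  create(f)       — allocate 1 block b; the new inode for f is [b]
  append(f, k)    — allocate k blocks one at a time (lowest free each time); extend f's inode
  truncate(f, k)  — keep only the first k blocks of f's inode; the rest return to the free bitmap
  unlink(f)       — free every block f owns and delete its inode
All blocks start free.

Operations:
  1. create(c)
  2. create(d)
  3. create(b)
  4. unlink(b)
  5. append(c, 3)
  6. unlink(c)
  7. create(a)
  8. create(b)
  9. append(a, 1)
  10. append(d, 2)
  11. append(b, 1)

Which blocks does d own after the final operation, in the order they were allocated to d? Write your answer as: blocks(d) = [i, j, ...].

blocks(d) = [1, 4, 5]

[1] create(c) — c=0 (map F...........)
[2] create(d) — c=0 d=1 (map FF..........)
[3] create(b) — b=2 c=0 d=1 (map FFF.........)
[4] unlink(b) — c=0 d=1 (map FF..........)
[5] append(c, 3) — c=0,2,3,4 d=1 (map FFFFF.......)
[6] unlink(c) — d=1 (map .F..........)
[7] create(a) — a=0 d=1 (map FF..........)
[8] create(b) — a=0 b=2 d=1 (map FFF.........)
[9] append(a, 1) — a=0,3 b=2 d=1 (map FFFF........)
[10] append(d, 2) — a=0,3 b=2 d=1,4,5 (map FFFFFF......)
[11] append(b, 1) — a=0,3 b=2,6 d=1,4,5 (map FFFFFFF.....)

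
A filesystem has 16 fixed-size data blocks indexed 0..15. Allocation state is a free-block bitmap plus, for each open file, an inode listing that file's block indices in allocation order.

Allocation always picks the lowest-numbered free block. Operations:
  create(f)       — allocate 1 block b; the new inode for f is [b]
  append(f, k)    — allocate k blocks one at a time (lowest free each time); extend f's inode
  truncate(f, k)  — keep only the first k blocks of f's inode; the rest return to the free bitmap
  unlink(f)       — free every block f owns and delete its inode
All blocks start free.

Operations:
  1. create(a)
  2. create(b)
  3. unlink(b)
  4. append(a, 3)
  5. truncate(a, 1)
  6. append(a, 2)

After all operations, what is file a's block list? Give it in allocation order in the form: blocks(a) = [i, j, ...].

create(a): bitmap=F............... | a=[0]
create(b): bitmap=FF.............. | a=[0] b=[1]
unlink(b): bitmap=F............... | a=[0]
append(a, 3): bitmap=FFFF............ | a=[0, 1, 2, 3]
truncate(a, 1): bitmap=F............... | a=[0]
append(a, 2): bitmap=FFF............. | a=[0, 1, 2]

blocks(a) = [0, 1, 2]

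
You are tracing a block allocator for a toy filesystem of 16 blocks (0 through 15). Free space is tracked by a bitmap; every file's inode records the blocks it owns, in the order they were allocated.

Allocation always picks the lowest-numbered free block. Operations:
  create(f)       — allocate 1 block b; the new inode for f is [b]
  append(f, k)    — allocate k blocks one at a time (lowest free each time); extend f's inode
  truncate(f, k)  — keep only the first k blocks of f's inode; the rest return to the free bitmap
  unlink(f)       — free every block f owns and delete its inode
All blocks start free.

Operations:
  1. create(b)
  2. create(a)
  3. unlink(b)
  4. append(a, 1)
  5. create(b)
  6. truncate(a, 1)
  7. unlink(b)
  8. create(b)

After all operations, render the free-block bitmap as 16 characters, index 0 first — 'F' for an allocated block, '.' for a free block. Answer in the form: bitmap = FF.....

bitmap = FF..............

  1. create(b)  ⇒  F...............  {b→[0]}
  2. create(a)  ⇒  FF..............  {a→[1]; b→[0]}
  3. unlink(b)  ⇒  .F..............  {a→[1]}
  4. append(a, 1)  ⇒  FF..............  {a→[1, 0]}
  5. create(b)  ⇒  FFF.............  {a→[1, 0]; b→[2]}
  6. truncate(a, 1)  ⇒  .FF.............  {a→[1]; b→[2]}
  7. unlink(b)  ⇒  .F..............  {a→[1]}
  8. create(b)  ⇒  FF..............  {a→[1]; b→[0]}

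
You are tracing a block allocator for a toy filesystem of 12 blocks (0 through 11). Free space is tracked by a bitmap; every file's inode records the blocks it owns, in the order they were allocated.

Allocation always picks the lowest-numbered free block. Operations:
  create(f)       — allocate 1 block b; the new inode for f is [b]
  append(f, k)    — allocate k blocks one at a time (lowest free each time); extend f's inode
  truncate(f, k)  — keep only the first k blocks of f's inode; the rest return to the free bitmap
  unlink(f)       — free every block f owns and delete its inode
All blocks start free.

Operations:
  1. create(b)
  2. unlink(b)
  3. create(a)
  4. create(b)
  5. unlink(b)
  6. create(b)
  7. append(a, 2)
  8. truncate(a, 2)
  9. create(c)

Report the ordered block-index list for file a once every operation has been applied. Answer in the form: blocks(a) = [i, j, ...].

blocks(a) = [0, 2]

[1] create(b) — b=0 (map F...........)
[2] unlink(b) —  (map ............)
[3] create(a) — a=0 (map F...........)
[4] create(b) — a=0 b=1 (map FF..........)
[5] unlink(b) — a=0 (map F...........)
[6] create(b) — a=0 b=1 (map FF..........)
[7] append(a, 2) — a=0,2,3 b=1 (map FFFF........)
[8] truncate(a, 2) — a=0,2 b=1 (map FFF.........)
[9] create(c) — a=0,2 b=1 c=3 (map FFFF........)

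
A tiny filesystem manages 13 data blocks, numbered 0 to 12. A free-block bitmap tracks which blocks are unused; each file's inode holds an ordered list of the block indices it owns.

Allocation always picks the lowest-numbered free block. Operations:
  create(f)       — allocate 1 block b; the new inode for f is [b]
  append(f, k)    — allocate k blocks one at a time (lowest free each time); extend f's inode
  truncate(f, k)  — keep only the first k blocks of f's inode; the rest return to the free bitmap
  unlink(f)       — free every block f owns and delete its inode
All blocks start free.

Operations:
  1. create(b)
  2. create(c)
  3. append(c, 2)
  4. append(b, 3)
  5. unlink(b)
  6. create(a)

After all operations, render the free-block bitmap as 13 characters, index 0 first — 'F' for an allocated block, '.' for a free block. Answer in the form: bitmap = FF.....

create(b): bitmap=F............ | b=[0]
create(c): bitmap=FF........... | b=[0] c=[1]
append(c, 2): bitmap=FFFF......... | b=[0] c=[1, 2, 3]
append(b, 3): bitmap=FFFFFFF...... | b=[0, 4, 5, 6] c=[1, 2, 3]
unlink(b): bitmap=.FFF......... | c=[1, 2, 3]
create(a): bitmap=FFFF......... | a=[0] c=[1, 2, 3]

bitmap = FFFF.........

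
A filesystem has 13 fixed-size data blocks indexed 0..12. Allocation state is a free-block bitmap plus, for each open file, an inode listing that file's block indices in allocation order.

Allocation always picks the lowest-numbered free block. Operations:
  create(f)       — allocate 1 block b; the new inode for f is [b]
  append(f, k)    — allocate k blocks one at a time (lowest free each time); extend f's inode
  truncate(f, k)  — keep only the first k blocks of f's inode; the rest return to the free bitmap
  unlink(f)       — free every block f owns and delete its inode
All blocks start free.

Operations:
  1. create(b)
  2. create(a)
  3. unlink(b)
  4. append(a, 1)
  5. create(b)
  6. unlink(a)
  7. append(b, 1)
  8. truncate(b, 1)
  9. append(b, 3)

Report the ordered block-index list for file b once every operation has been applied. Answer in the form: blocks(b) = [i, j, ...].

blocks(b) = [2, 0, 1, 3]

create(b): bitmap=F............ | b=[0]
create(a): bitmap=FF........... | a=[1] b=[0]
unlink(b): bitmap=.F........... | a=[1]
append(a, 1): bitmap=FF........... | a=[1, 0]
create(b): bitmap=FFF.......... | a=[1, 0] b=[2]
unlink(a): bitmap=..F.......... | b=[2]
append(b, 1): bitmap=F.F.......... | b=[2, 0]
truncate(b, 1): bitmap=..F.......... | b=[2]
append(b, 3): bitmap=FFFF......... | b=[2, 0, 1, 3]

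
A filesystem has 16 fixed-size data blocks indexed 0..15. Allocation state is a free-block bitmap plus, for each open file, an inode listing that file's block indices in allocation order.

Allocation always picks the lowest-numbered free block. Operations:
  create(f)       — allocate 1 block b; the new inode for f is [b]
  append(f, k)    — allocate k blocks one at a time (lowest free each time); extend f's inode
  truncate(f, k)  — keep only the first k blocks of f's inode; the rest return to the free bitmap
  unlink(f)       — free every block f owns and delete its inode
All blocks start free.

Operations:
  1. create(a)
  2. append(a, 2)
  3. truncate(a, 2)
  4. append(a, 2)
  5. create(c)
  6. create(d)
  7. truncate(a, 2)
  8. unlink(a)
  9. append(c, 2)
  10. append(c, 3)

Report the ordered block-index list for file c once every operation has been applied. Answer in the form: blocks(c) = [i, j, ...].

after create(a) → a:[0]  free=[F...............]
after append(a, 2) → a:[0, 1, 2]  free=[FFF.............]
after truncate(a, 2) → a:[0, 1]  free=[FF..............]
after append(a, 2) → a:[0, 1, 2, 3]  free=[FFFF............]
after create(c) → a:[0, 1, 2, 3], c:[4]  free=[FFFFF...........]
after create(d) → a:[0, 1, 2, 3], c:[4], d:[5]  free=[FFFFFF..........]
after truncate(a, 2) → a:[0, 1], c:[4], d:[5]  free=[FF..FF..........]
after unlink(a) → c:[4], d:[5]  free=[....FF..........]
after append(c, 2) → c:[4, 0, 1], d:[5]  free=[FF..FF..........]
after append(c, 3) → c:[4, 0, 1, 2, 3, 6], d:[5]  free=[FFFFFFF.........]

blocks(c) = [4, 0, 1, 2, 3, 6]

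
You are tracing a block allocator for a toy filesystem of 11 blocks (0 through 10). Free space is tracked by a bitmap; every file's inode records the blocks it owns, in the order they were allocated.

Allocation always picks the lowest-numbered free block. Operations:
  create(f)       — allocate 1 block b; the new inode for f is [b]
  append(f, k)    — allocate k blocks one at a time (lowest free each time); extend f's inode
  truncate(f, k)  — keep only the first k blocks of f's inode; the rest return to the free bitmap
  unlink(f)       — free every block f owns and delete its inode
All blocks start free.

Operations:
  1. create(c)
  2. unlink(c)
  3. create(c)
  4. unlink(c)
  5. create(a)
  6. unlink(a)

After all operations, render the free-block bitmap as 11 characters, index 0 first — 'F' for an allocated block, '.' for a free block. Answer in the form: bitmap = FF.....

bitmap = ...........

after create(c) → c:[0]  free=[F..........]
after unlink(c) →   free=[...........]
after create(c) → c:[0]  free=[F..........]
after unlink(c) →   free=[...........]
after create(a) → a:[0]  free=[F..........]
after unlink(a) →   free=[...........]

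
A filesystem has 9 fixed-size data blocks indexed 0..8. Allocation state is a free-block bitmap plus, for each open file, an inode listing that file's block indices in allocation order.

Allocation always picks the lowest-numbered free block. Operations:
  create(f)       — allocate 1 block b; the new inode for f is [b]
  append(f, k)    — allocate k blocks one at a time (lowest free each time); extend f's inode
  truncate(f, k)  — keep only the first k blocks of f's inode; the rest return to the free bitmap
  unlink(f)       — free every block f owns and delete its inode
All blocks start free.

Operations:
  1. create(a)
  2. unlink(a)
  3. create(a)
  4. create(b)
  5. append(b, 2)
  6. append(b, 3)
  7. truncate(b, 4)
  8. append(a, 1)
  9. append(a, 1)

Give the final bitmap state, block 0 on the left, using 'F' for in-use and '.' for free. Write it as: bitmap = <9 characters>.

create(a): bitmap=F........ | a=[0]
unlink(a): bitmap=......... | 
create(a): bitmap=F........ | a=[0]
create(b): bitmap=FF....... | a=[0] b=[1]
append(b, 2): bitmap=FFFF..... | a=[0] b=[1, 2, 3]
append(b, 3): bitmap=FFFFFFF.. | a=[0] b=[1, 2, 3, 4, 5, 6]
truncate(b, 4): bitmap=FFFFF.... | a=[0] b=[1, 2, 3, 4]
append(a, 1): bitmap=FFFFFF... | a=[0, 5] b=[1, 2, 3, 4]
append(a, 1): bitmap=FFFFFFF.. | a=[0, 5, 6] b=[1, 2, 3, 4]

bitmap = FFFFFFF..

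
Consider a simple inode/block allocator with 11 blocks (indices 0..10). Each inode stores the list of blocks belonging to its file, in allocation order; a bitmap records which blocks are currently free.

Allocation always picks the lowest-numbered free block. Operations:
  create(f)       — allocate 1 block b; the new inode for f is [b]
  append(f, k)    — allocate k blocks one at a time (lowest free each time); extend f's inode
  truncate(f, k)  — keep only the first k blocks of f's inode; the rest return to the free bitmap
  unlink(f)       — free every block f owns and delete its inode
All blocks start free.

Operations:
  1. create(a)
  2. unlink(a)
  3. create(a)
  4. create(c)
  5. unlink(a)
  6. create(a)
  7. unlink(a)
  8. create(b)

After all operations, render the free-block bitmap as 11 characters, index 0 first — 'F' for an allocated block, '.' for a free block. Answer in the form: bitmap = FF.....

bitmap = FF.........

after create(a) → a:[0]  free=[F..........]
after unlink(a) →   free=[...........]
after create(a) → a:[0]  free=[F..........]
after create(c) → a:[0], c:[1]  free=[FF.........]
after unlink(a) → c:[1]  free=[.F.........]
after create(a) → a:[0], c:[1]  free=[FF.........]
after unlink(a) → c:[1]  free=[.F.........]
after create(b) → b:[0], c:[1]  free=[FF.........]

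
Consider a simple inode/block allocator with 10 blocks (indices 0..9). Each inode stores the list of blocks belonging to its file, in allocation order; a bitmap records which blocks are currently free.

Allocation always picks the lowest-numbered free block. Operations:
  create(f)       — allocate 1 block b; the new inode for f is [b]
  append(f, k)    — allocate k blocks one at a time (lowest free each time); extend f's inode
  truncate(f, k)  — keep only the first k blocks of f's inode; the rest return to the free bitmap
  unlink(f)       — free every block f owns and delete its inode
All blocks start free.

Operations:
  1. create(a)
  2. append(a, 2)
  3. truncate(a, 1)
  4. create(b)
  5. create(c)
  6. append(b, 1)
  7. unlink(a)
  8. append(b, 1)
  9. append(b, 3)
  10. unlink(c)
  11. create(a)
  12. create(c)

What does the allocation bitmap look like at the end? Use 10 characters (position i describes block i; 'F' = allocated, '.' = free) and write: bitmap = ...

after create(a) → a:[0]  free=[F.........]
after append(a, 2) → a:[0, 1, 2]  free=[FFF.......]
after truncate(a, 1) → a:[0]  free=[F.........]
after create(b) → a:[0], b:[1]  free=[FF........]
after create(c) → a:[0], b:[1], c:[2]  free=[FFF.......]
after append(b, 1) → a:[0], b:[1, 3], c:[2]  free=[FFFF......]
after unlink(a) → b:[1, 3], c:[2]  free=[.FFF......]
after append(b, 1) → b:[1, 3, 0], c:[2]  free=[FFFF......]
after append(b, 3) → b:[1, 3, 0, 4, 5, 6], c:[2]  free=[FFFFFFF...]
after unlink(c) → b:[1, 3, 0, 4, 5, 6]  free=[FF.FFFF...]
after create(a) → a:[2], b:[1, 3, 0, 4, 5, 6]  free=[FFFFFFF...]
after create(c) → a:[2], b:[1, 3, 0, 4, 5, 6], c:[7]  free=[FFFFFFFF..]

bitmap = FFFFFFFF..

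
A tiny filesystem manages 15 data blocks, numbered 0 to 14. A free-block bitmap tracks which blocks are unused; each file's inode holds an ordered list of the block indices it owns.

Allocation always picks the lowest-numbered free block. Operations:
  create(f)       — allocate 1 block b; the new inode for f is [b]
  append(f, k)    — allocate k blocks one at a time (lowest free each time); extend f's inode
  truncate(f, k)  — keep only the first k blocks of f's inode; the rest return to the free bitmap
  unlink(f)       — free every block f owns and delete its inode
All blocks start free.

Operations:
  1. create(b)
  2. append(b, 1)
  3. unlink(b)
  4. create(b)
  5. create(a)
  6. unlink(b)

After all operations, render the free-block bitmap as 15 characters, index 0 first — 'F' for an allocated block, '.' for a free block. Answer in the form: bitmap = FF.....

create(b): bitmap=F.............. | b=[0]
append(b, 1): bitmap=FF............. | b=[0, 1]
unlink(b): bitmap=............... | 
create(b): bitmap=F.............. | b=[0]
create(a): bitmap=FF............. | a=[1] b=[0]
unlink(b): bitmap=.F............. | a=[1]

bitmap = .F.............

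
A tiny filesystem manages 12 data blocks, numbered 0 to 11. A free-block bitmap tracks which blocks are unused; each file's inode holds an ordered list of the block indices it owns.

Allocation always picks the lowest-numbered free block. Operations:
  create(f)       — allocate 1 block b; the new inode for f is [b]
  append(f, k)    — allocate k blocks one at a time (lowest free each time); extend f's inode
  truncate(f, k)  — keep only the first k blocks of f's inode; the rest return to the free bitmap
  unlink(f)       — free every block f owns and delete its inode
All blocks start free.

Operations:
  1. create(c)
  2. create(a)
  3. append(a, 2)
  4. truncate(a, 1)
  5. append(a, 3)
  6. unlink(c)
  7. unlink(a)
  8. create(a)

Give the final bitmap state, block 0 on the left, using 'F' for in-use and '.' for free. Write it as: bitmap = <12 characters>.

bitmap = F...........

after create(c) → c:[0]  free=[F...........]
after create(a) → a:[1], c:[0]  free=[FF..........]
after append(a, 2) → a:[1, 2, 3], c:[0]  free=[FFFF........]
after truncate(a, 1) → a:[1], c:[0]  free=[FF..........]
after append(a, 3) → a:[1, 2, 3, 4], c:[0]  free=[FFFFF.......]
after unlink(c) → a:[1, 2, 3, 4]  free=[.FFFF.......]
after unlink(a) →   free=[............]
after create(a) → a:[0]  free=[F...........]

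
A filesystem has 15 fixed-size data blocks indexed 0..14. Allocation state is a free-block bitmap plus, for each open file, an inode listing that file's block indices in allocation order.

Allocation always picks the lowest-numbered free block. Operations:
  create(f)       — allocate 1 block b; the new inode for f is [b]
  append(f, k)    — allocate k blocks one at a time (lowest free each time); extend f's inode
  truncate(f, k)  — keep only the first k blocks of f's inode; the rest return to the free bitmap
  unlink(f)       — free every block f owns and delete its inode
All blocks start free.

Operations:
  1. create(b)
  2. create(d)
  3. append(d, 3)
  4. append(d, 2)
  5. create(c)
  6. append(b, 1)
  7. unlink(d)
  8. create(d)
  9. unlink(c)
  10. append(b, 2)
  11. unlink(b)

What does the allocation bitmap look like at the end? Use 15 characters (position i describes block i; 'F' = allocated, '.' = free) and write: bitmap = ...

[1] create(b) — b=0 (map F..............)
[2] create(d) — b=0 d=1 (map FF.............)
[3] append(d, 3) — b=0 d=1,2,3,4 (map FFFFF..........)
[4] append(d, 2) — b=0 d=1,2,3,4,5,6 (map FFFFFFF........)
[5] create(c) — b=0 c=7 d=1,2,3,4,5,6 (map FFFFFFFF.......)
[6] append(b, 1) — b=0,8 c=7 d=1,2,3,4,5,6 (map FFFFFFFFF......)
[7] unlink(d) — b=0,8 c=7 (map F......FF......)
[8] create(d) — b=0,8 c=7 d=1 (map FF.....FF......)
[9] unlink(c) — b=0,8 d=1 (map FF......F......)
[10] append(b, 2) — b=0,8,2,3 d=1 (map FFFF....F......)
[11] unlink(b) — d=1 (map .F.............)

bitmap = .F.............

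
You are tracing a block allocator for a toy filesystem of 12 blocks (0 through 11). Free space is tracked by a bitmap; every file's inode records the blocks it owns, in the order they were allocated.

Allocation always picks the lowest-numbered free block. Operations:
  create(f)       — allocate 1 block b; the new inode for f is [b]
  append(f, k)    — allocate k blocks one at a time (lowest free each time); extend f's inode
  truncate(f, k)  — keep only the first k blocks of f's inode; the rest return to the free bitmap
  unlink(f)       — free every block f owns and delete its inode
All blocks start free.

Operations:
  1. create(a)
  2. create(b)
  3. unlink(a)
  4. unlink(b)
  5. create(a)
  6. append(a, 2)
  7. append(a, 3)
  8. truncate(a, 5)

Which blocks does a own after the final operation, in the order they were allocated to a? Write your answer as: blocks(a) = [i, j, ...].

after create(a) → a:[0]  free=[F...........]
after create(b) → a:[0], b:[1]  free=[FF..........]
after unlink(a) → b:[1]  free=[.F..........]
after unlink(b) →   free=[............]
after create(a) → a:[0]  free=[F...........]
after append(a, 2) → a:[0, 1, 2]  free=[FFF.........]
after append(a, 3) → a:[0, 1, 2, 3, 4, 5]  free=[FFFFFF......]
after truncate(a, 5) → a:[0, 1, 2, 3, 4]  free=[FFFFF.......]

blocks(a) = [0, 1, 2, 3, 4]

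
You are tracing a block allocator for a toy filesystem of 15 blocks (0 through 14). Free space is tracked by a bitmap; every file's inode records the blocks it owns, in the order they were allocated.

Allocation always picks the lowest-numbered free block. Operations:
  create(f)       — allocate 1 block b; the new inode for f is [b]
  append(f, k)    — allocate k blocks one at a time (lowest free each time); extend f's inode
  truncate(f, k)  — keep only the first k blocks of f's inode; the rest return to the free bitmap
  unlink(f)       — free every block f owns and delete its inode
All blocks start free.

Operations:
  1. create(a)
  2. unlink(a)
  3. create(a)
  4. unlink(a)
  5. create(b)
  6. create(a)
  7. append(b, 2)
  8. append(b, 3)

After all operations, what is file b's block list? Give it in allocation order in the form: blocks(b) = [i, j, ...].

blocks(b) = [0, 2, 3, 4, 5, 6]

create(a): bitmap=F.............. | a=[0]
unlink(a): bitmap=............... | 
create(a): bitmap=F.............. | a=[0]
unlink(a): bitmap=............... | 
create(b): bitmap=F.............. | b=[0]
create(a): bitmap=FF............. | a=[1] b=[0]
append(b, 2): bitmap=FFFF........... | a=[1] b=[0, 2, 3]
append(b, 3): bitmap=FFFFFFF........ | a=[1] b=[0, 2, 3, 4, 5, 6]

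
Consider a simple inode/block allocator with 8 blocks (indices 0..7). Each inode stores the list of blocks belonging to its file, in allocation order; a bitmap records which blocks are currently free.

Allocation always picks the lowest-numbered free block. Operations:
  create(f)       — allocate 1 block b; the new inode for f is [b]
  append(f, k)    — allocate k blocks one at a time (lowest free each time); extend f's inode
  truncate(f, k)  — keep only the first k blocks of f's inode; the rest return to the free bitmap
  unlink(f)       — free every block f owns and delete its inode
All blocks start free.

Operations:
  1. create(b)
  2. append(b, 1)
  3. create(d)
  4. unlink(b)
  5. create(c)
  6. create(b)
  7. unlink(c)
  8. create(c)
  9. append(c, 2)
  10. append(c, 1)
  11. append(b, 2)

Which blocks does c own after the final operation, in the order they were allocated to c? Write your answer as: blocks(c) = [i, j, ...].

blocks(c) = [0, 3, 4, 5]

[1] create(b) — b=0 (map F.......)
[2] append(b, 1) — b=0,1 (map FF......)
[3] create(d) — b=0,1 d=2 (map FFF.....)
[4] unlink(b) — d=2 (map ..F.....)
[5] create(c) — c=0 d=2 (map F.F.....)
[6] create(b) — b=1 c=0 d=2 (map FFF.....)
[7] unlink(c) — b=1 d=2 (map .FF.....)
[8] create(c) — b=1 c=0 d=2 (map FFF.....)
[9] append(c, 2) — b=1 c=0,3,4 d=2 (map FFFFF...)
[10] append(c, 1) — b=1 c=0,3,4,5 d=2 (map FFFFFF..)
[11] append(b, 2) — b=1,6,7 c=0,3,4,5 d=2 (map FFFFFFFF)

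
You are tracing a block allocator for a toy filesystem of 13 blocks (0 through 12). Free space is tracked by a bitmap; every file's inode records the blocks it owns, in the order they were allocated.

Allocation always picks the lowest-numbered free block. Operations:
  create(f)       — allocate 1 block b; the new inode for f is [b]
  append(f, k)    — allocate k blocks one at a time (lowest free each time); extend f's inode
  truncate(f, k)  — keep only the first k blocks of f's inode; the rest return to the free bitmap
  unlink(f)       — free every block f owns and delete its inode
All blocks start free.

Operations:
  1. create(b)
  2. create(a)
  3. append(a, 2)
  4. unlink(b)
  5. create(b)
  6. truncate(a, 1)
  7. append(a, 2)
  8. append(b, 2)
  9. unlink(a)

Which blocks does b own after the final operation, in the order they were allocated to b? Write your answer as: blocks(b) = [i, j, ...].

create(b): bitmap=F............ | b=[0]
create(a): bitmap=FF........... | a=[1] b=[0]
append(a, 2): bitmap=FFFF......... | a=[1, 2, 3] b=[0]
unlink(b): bitmap=.FFF......... | a=[1, 2, 3]
create(b): bitmap=FFFF......... | a=[1, 2, 3] b=[0]
truncate(a, 1): bitmap=FF........... | a=[1] b=[0]
append(a, 2): bitmap=FFFF......... | a=[1, 2, 3] b=[0]
append(b, 2): bitmap=FFFFFF....... | a=[1, 2, 3] b=[0, 4, 5]
unlink(a): bitmap=F...FF....... | b=[0, 4, 5]

blocks(b) = [0, 4, 5]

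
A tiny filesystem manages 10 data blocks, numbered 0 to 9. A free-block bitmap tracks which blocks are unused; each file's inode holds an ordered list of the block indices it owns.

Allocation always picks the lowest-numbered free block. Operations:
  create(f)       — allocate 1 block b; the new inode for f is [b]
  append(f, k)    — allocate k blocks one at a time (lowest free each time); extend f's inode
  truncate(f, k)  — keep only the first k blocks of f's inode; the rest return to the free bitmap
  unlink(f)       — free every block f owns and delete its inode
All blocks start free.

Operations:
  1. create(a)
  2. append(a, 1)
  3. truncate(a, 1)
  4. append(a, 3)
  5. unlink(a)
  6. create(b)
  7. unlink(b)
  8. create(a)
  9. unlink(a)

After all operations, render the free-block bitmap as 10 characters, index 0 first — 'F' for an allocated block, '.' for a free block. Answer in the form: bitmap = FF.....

create(a): bitmap=F......... | a=[0]
append(a, 1): bitmap=FF........ | a=[0, 1]
truncate(a, 1): bitmap=F......... | a=[0]
append(a, 3): bitmap=FFFF...... | a=[0, 1, 2, 3]
unlink(a): bitmap=.......... | 
create(b): bitmap=F......... | b=[0]
unlink(b): bitmap=.......... | 
create(a): bitmap=F......... | a=[0]
unlink(a): bitmap=.......... | 

bitmap = ..........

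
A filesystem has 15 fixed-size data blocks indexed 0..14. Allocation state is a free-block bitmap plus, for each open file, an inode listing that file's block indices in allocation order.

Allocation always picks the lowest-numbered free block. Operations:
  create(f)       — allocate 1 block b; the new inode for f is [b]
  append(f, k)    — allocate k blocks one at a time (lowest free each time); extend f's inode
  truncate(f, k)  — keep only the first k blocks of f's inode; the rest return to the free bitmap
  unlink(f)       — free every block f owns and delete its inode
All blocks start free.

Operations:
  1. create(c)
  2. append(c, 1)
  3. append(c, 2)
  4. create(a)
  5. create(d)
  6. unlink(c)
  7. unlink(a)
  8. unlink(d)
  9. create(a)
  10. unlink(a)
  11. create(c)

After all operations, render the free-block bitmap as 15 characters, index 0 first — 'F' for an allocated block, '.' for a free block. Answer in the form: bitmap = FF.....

bitmap = F..............

[1] create(c) — c=0 (map F..............)
[2] append(c, 1) — c=0,1 (map FF.............)
[3] append(c, 2) — c=0,1,2,3 (map FFFF...........)
[4] create(a) — a=4 c=0,1,2,3 (map FFFFF..........)
[5] create(d) — a=4 c=0,1,2,3 d=5 (map FFFFFF.........)
[6] unlink(c) — a=4 d=5 (map ....FF.........)
[7] unlink(a) — d=5 (map .....F.........)
[8] unlink(d) —  (map ...............)
[9] create(a) — a=0 (map F..............)
[10] unlink(a) —  (map ...............)
[11] create(c) — c=0 (map F..............)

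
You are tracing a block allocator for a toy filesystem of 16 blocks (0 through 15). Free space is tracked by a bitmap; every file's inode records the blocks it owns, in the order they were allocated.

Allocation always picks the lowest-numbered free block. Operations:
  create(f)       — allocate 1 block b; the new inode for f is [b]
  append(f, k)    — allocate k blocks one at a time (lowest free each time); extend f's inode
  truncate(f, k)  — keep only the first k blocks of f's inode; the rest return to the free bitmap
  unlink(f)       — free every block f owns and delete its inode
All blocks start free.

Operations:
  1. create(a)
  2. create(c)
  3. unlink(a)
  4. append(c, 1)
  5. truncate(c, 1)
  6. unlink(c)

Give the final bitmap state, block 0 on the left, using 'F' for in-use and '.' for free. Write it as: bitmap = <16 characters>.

bitmap = ................

after create(a) → a:[0]  free=[F...............]
after create(c) → a:[0], c:[1]  free=[FF..............]
after unlink(a) → c:[1]  free=[.F..............]
after append(c, 1) → c:[1, 0]  free=[FF..............]
after truncate(c, 1) → c:[1]  free=[.F..............]
after unlink(c) →   free=[................]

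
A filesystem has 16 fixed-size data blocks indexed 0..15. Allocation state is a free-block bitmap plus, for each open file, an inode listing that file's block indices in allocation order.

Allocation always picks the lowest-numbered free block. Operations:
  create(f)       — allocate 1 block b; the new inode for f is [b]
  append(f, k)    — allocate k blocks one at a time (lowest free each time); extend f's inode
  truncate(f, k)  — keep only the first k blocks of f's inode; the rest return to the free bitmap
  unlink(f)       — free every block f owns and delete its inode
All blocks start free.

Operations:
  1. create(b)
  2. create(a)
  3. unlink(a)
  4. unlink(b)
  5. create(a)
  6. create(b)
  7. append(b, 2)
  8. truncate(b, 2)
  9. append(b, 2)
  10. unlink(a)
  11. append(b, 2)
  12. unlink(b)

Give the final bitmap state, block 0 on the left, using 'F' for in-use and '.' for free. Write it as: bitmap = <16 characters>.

bitmap = ................

  1. create(b)  ⇒  F...............  {b→[0]}
  2. create(a)  ⇒  FF..............  {a→[1]; b→[0]}
  3. unlink(a)  ⇒  F...............  {b→[0]}
  4. unlink(b)  ⇒  ................  {}
  5. create(a)  ⇒  F...............  {a→[0]}
  6. create(b)  ⇒  FF..............  {a→[0]; b→[1]}
  7. append(b, 2)  ⇒  FFFF............  {a→[0]; b→[1, 2, 3]}
  8. truncate(b, 2)  ⇒  FFF.............  {a→[0]; b→[1, 2]}
  9. append(b, 2)  ⇒  FFFFF...........  {a→[0]; b→[1, 2, 3, 4]}
  10. unlink(a)  ⇒  .FFFF...........  {b→[1, 2, 3, 4]}
  11. append(b, 2)  ⇒  FFFFFF..........  {b→[1, 2, 3, 4, 0, 5]}
  12. unlink(b)  ⇒  ................  {}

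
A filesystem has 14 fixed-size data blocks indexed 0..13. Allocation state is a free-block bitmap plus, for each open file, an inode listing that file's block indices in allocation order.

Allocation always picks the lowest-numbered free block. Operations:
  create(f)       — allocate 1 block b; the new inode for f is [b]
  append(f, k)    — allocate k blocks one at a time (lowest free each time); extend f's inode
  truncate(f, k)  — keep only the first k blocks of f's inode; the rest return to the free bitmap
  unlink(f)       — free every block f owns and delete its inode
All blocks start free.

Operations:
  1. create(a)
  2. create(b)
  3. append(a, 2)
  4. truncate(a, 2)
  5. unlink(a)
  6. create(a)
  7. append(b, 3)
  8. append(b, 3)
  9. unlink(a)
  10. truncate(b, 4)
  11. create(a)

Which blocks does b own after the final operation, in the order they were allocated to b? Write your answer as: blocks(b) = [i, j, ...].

create(a): bitmap=F............. | a=[0]
create(b): bitmap=FF............ | a=[0] b=[1]
append(a, 2): bitmap=FFFF.......... | a=[0, 2, 3] b=[1]
truncate(a, 2): bitmap=FFF........... | a=[0, 2] b=[1]
unlink(a): bitmap=.F............ | b=[1]
create(a): bitmap=FF............ | a=[0] b=[1]
append(b, 3): bitmap=FFFFF......... | a=[0] b=[1, 2, 3, 4]
append(b, 3): bitmap=FFFFFFFF...... | a=[0] b=[1, 2, 3, 4, 5, 6, 7]
unlink(a): bitmap=.FFFFFFF...... | b=[1, 2, 3, 4, 5, 6, 7]
truncate(b, 4): bitmap=.FFFF......... | b=[1, 2, 3, 4]
create(a): bitmap=FFFFF......... | a=[0] b=[1, 2, 3, 4]

blocks(b) = [1, 2, 3, 4]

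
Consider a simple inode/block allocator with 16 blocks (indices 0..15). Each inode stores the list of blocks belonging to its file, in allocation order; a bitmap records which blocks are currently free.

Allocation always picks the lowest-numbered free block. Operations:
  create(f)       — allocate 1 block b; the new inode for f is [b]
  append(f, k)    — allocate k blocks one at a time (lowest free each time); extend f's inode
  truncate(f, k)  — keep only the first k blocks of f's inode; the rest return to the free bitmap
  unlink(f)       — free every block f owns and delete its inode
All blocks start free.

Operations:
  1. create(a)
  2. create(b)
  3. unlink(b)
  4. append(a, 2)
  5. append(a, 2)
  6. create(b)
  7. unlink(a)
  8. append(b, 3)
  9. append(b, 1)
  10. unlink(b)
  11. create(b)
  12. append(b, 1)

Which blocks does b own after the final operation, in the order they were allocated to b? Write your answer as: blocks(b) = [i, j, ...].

blocks(b) = [0, 1]

after create(a) → a:[0]  free=[F...............]
after create(b) → a:[0], b:[1]  free=[FF..............]
after unlink(b) → a:[0]  free=[F...............]
after append(a, 2) → a:[0, 1, 2]  free=[FFF.............]
after append(a, 2) → a:[0, 1, 2, 3, 4]  free=[FFFFF...........]
after create(b) → a:[0, 1, 2, 3, 4], b:[5]  free=[FFFFFF..........]
after unlink(a) → b:[5]  free=[.....F..........]
after append(b, 3) → b:[5, 0, 1, 2]  free=[FFF..F..........]
after append(b, 1) → b:[5, 0, 1, 2, 3]  free=[FFFF.F..........]
after unlink(b) →   free=[................]
after create(b) → b:[0]  free=[F...............]
after append(b, 1) → b:[0, 1]  free=[FF..............]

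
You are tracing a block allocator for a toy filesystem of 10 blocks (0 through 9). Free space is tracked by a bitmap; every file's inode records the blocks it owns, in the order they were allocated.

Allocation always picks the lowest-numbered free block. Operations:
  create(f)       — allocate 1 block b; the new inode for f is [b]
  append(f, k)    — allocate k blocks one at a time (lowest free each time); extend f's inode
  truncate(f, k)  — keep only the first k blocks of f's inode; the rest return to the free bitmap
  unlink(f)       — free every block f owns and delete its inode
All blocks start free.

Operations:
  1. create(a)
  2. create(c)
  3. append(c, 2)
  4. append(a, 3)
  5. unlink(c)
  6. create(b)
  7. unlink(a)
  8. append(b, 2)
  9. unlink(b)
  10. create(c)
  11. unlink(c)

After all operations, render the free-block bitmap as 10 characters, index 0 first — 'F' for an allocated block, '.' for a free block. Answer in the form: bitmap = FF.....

after create(a) → a:[0]  free=[F.........]
after create(c) → a:[0], c:[1]  free=[FF........]
after append(c, 2) → a:[0], c:[1, 2, 3]  free=[FFFF......]
after append(a, 3) → a:[0, 4, 5, 6], c:[1, 2, 3]  free=[FFFFFFF...]
after unlink(c) → a:[0, 4, 5, 6]  free=[F...FFF...]
after create(b) → a:[0, 4, 5, 6], b:[1]  free=[FF..FFF...]
after unlink(a) → b:[1]  free=[.F........]
after append(b, 2) → b:[1, 0, 2]  free=[FFF.......]
after unlink(b) →   free=[..........]
after create(c) → c:[0]  free=[F.........]
after unlink(c) →   free=[..........]

bitmap = ..........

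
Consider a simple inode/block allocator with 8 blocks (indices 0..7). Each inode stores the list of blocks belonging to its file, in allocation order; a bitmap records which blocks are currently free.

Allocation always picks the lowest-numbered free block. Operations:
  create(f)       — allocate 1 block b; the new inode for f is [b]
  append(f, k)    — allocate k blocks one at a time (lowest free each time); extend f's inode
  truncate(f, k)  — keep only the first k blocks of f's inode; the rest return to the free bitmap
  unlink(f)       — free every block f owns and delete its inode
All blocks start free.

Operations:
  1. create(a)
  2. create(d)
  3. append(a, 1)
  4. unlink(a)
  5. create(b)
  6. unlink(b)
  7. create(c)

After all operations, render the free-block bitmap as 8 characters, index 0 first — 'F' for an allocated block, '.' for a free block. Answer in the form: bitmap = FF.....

bitmap = FF......

create(a): bitmap=F....... | a=[0]
create(d): bitmap=FF...... | a=[0] d=[1]
append(a, 1): bitmap=FFF..... | a=[0, 2] d=[1]
unlink(a): bitmap=.F...... | d=[1]
create(b): bitmap=FF...... | b=[0] d=[1]
unlink(b): bitmap=.F...... | d=[1]
create(c): bitmap=FF...... | c=[0] d=[1]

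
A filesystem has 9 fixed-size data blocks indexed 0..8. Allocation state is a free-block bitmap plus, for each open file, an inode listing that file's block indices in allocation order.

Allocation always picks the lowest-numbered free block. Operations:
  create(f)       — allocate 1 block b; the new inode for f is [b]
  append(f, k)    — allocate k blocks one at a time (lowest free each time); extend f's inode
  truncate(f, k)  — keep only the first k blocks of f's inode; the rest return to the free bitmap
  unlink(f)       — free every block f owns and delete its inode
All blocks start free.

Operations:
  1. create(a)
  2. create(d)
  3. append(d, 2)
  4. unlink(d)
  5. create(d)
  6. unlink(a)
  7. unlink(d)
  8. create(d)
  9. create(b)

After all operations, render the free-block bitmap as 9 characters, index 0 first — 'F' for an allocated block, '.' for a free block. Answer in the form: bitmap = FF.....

create(a): bitmap=F........ | a=[0]
create(d): bitmap=FF....... | a=[0] d=[1]
append(d, 2): bitmap=FFFF..... | a=[0] d=[1, 2, 3]
unlink(d): bitmap=F........ | a=[0]
create(d): bitmap=FF....... | a=[0] d=[1]
unlink(a): bitmap=.F....... | d=[1]
unlink(d): bitmap=......... | 
create(d): bitmap=F........ | d=[0]
create(b): bitmap=FF....... | b=[1] d=[0]

bitmap = FF.......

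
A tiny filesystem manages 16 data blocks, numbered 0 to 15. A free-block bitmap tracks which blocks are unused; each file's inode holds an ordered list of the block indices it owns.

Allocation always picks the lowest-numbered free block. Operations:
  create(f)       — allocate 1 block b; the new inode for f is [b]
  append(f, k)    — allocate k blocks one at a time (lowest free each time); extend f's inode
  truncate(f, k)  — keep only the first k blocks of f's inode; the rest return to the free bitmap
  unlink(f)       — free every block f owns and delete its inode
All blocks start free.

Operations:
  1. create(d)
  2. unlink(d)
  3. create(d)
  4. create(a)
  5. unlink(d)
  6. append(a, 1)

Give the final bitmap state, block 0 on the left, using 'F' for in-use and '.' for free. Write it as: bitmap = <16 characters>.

bitmap = FF..............

[1] create(d) — d=0 (map F...............)
[2] unlink(d) —  (map ................)
[3] create(d) — d=0 (map F...............)
[4] create(a) — a=1 d=0 (map FF..............)
[5] unlink(d) — a=1 (map .F..............)
[6] append(a, 1) — a=1,0 (map FF..............)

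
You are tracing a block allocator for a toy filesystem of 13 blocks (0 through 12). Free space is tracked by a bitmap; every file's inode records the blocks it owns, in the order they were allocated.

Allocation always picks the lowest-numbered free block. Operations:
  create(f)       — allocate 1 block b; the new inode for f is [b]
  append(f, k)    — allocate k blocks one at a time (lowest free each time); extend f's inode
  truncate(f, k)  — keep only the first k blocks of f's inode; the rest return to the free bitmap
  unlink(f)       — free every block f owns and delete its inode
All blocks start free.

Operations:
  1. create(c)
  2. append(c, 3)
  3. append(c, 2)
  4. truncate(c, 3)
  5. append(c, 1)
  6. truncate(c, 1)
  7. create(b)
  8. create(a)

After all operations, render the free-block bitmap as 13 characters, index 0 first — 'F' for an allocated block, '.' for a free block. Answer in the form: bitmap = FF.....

create(c): bitmap=F............ | c=[0]
append(c, 3): bitmap=FFFF......... | c=[0, 1, 2, 3]
append(c, 2): bitmap=FFFFFF....... | c=[0, 1, 2, 3, 4, 5]
truncate(c, 3): bitmap=FFF.......... | c=[0, 1, 2]
append(c, 1): bitmap=FFFF......... | c=[0, 1, 2, 3]
truncate(c, 1): bitmap=F............ | c=[0]
create(b): bitmap=FF........... | b=[1] c=[0]
create(a): bitmap=FFF.......... | a=[2] b=[1] c=[0]

bitmap = FFF..........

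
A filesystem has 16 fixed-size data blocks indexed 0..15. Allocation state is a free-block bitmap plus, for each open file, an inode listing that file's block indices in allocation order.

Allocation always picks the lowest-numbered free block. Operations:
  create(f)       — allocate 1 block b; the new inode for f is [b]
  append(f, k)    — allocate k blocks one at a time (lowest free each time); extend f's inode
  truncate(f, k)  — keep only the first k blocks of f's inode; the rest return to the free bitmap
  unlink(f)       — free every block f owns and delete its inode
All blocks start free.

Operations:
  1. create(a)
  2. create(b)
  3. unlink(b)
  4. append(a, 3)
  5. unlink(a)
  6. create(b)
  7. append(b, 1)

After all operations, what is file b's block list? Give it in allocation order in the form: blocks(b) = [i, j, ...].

[1] create(a) — a=0 (map F...............)
[2] create(b) — a=0 b=1 (map FF..............)
[3] unlink(b) — a=0 (map F...............)
[4] append(a, 3) — a=0,1,2,3 (map FFFF............)
[5] unlink(a) —  (map ................)
[6] create(b) — b=0 (map F...............)
[7] append(b, 1) — b=0,1 (map FF..............)

blocks(b) = [0, 1]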